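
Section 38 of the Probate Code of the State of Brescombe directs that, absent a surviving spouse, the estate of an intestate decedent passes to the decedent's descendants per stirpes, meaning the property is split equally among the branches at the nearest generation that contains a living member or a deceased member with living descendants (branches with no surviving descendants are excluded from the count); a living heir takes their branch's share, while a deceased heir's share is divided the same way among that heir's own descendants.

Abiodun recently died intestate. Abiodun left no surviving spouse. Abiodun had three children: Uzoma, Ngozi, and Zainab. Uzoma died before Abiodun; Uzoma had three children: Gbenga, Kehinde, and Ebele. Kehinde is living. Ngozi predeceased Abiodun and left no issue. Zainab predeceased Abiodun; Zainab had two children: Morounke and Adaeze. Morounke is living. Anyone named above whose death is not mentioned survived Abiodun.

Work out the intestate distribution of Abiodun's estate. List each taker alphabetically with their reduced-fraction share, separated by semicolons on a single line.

Adaeze 1/4; Ebele 1/6; Gbenga 1/6; Kehinde 1/6; Morounke 1/4

There is no surviving spouse, so the entire estate passes to Abiodun's descendants per stirpes.
Ngozi left no surviving issue, so that branch lapses and is disregarded.
The estate is divided into 2 equal shares of 1/2 among Uzoma, Zainab.
Uzoma predeceased; the 1/2 allotted to Uzoma's branch passes to Uzoma's issue by representation.
The 1/2 is divided into 3 equal shares of 1/6 among Gbenga, Kehinde, Ebele.
Gbenga is living and takes 1/6.
Kehinde is living and takes 1/6.
Ebele is living and takes 1/6.
Zainab predeceased; the 1/2 allotted to Zainab's branch passes to Zainab's issue by representation.
The 1/2 is divided into 2 equal shares of 1/4 among Morounke, Adaeze.
Morounke is living and takes 1/4.
Adaeze is living and takes 1/4.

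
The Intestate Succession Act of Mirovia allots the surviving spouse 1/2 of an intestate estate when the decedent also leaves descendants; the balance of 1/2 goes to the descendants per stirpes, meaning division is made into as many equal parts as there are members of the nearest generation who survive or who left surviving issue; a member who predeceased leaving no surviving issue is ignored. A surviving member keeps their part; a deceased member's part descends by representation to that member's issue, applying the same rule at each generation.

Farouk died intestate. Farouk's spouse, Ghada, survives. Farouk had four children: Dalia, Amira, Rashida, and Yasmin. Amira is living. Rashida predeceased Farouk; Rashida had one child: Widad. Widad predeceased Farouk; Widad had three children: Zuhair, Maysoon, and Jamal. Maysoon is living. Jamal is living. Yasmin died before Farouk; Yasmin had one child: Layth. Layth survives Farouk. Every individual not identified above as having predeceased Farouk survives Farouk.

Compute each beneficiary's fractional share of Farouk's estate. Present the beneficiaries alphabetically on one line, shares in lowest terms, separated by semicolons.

Amira 1/8; Dalia 1/8; Ghada 1/2; Jamal 1/24; Layth 1/8; Maysoon 1/24; Zuhair 1/24

Ghada, as surviving spouse, takes 1/2.
The remaining 1/2 passes to Farouk's descendants per stirpes.
The 1/2 is divided into 4 equal shares of 1/8 among Dalia, Amira, Rashida, Yasmin.
Dalia is living and takes 1/8.
Amira is living and takes 1/8.
Rashida predeceased; the 1/8 allotted to Rashida's branch passes to Rashida's issue by representation.
Widad's line is the sole branch at this level, so the full 1/8 passes to Widad's issue by representation.
The 1/8 is divided into 3 equal shares of 1/24 among Zuhair, Maysoon, Jamal.
Zuhair is living and takes 1/24.
Maysoon is living and takes 1/24.
Jamal is living and takes 1/24.
Yasmin predeceased; the 1/8 allotted to Yasmin's branch passes to Yasmin's issue by representation.
Layth is the sole taker at this level and receives the full 1/8.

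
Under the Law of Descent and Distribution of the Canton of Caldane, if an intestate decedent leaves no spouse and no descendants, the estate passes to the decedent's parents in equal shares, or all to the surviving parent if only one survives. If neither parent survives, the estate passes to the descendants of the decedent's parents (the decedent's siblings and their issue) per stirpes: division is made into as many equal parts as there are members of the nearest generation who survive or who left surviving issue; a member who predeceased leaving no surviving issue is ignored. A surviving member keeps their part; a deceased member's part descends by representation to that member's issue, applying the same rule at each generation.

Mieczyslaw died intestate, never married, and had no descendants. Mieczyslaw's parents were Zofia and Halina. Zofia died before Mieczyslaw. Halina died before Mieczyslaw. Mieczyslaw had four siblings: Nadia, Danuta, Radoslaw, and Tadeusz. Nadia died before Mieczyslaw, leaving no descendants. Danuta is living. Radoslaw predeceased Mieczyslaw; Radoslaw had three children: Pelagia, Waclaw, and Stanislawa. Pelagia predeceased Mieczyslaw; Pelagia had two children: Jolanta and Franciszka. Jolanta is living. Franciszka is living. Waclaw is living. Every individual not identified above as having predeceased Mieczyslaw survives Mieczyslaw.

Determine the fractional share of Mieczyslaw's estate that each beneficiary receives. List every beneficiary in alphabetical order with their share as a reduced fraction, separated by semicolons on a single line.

Neither parent survives and there are no descendants, so the estate passes to Mieczyslaw's siblings and their issue per stirpes.
Nadia left no surviving issue, so that branch lapses and is disregarded.
The estate is divided into 3 equal shares of 1/3 among Danuta, Radoslaw, Tadeusz.
Danuta is living and takes 1/3.
Radoslaw predeceased; the 1/3 allotted to Radoslaw's branch passes to Radoslaw's issue by representation.
The 1/3 is divided into 3 equal shares of 1/9 among Pelagia, Waclaw, Stanislawa.
Pelagia predeceased; the 1/9 allotted to Pelagia's branch passes to Pelagia's issue by representation.
The 1/9 is divided into 2 equal shares of 1/18 among Jolanta, Franciszka.
Jolanta is living and takes 1/18.
Franciszka is living and takes 1/18.
Waclaw is living and takes 1/9.
Stanislawa is living and takes 1/9.
Tadeusz is living and takes 1/3.

Danuta 1/3; Franciszka 1/18; Jolanta 1/18; Stanislawa 1/9; Tadeusz 1/3; Waclaw 1/9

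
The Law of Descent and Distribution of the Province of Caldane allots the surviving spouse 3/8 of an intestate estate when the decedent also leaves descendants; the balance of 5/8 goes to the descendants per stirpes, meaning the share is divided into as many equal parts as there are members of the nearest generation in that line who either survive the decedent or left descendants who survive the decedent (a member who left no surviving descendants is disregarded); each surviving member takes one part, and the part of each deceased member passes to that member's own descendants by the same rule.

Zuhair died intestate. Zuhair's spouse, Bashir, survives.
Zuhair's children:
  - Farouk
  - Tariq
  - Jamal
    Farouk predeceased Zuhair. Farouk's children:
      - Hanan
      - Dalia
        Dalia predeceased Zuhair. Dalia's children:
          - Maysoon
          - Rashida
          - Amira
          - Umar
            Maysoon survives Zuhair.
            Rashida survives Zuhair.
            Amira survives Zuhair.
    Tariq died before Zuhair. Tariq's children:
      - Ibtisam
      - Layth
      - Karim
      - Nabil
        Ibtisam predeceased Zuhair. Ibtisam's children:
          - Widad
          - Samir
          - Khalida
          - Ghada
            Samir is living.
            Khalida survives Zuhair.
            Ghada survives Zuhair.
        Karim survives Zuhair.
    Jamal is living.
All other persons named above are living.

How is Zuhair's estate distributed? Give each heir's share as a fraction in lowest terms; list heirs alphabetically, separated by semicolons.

Bashir, as surviving spouse, takes 3/8.
The remaining 5/8 passes to Zuhair's descendants per stirpes.
The 5/8 is divided into 3 equal shares of 5/24 among Farouk, Tariq, Jamal.
Farouk predeceased; the 5/24 allotted to Farouk's branch passes to Farouk's issue by representation.
The 5/24 is divided into 2 equal shares of 5/48 among Hanan, Dalia.
Hanan is living and takes 5/48.
Dalia predeceased; the 5/48 allotted to Dalia's branch passes to Dalia's issue by representation.
The 5/48 is divided into 4 equal shares of 5/192 among Maysoon, Rashida, Amira, Umar.
Maysoon is living and takes 5/192.
Rashida is living and takes 5/192.
Amira is living and takes 5/192.
Umar is living and takes 5/192.
Tariq predeceased; the 5/24 allotted to Tariq's branch passes to Tariq's issue by representation.
The 5/24 is divided into 4 equal shares of 5/96 among Ibtisam, Layth, Karim, Nabil.
Ibtisam predeceased; the 5/96 allotted to Ibtisam's branch passes to Ibtisam's issue by representation.
The 5/96 is divided into 4 equal shares of 5/384 among Widad, Samir, Khalida, Ghada.
Widad is living and takes 5/384.
Samir is living and takes 5/384.
Khalida is living and takes 5/384.
Ghada is living and takes 5/384.
Layth is living and takes 5/96.
Karim is living and takes 5/96.
Nabil is living and takes 5/96.
Jamal is living and takes 5/24.

Amira 5/192; Bashir 3/8; Ghada 5/384; Hanan 5/48; Jamal 5/24; Karim 5/96; Khalida 5/384; Layth 5/96; Maysoon 5/192; Nabil 5/96; Rashida 5/192; Samir 5/384; Umar 5/192; Widad 5/384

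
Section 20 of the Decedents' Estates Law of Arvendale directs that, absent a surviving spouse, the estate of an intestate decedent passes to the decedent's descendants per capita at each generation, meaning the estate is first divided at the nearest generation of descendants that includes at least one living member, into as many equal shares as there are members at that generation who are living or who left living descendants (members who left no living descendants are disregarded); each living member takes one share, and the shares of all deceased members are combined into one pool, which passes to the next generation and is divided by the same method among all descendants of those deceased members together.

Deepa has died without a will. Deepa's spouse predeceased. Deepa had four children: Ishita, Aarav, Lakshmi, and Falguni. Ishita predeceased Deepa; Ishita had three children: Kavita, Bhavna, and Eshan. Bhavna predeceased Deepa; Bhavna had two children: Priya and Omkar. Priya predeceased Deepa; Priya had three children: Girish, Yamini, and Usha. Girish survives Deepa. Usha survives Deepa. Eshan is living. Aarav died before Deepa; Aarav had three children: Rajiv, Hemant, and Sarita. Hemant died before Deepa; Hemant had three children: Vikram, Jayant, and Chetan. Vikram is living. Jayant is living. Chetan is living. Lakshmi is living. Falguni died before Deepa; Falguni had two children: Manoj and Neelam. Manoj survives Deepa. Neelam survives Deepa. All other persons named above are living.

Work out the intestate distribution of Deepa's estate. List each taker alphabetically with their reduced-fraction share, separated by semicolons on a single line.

Chetan 3/80; Eshan 3/32; Girish 1/80; Jayant 3/80; Kavita 3/32; Lakshmi 1/4; Manoj 3/32; Neelam 3/32; Omkar 3/80; Rajiv 3/32; Sarita 3/32; Usha 1/80; Vikram 3/80; Yamini 1/80

There is no surviving spouse, so the entire estate passes to Deepa's descendants per capita at each generation.
At generation 1 (Ishita, Aarav, Lakshmi, Falguni) there are 4 shares of (1)/4 = 1/4 each.
Living: Lakshmi — each takes 1/4.
Deceased: Ishita, Aarav, and Falguni. Their combined 3/4 is pooled and carried to generation 2.
At generation 2 (Kavita, Bhavna, Eshan, Rajiv, Hemant, Sarita, Manoj, Neelam) there are 8 shares of (3/4)/8 = 3/32 each.
Living: Kavita, Eshan, Rajiv, Sarita, Manoj, and Neelam — each takes 3/32.
Deceased: Bhavna and Hemant. Their combined 3/16 is pooled and carried to generation 3.
At generation 3 (Priya, Omkar, Vikram, Jayant, Chetan) there are 5 shares of (3/16)/5 = 3/80 each.
Living: Omkar, Vikram, Jayant, and Chetan — each takes 3/80.
Deceased: Priya. That 3/80 share is carried to generation 4.
At generation 4 (Girish, Yamini, Usha) there are 3 shares of (3/80)/3 = 1/80 each.
Living: Girish, Yamini, and Usha — each takes 1/80.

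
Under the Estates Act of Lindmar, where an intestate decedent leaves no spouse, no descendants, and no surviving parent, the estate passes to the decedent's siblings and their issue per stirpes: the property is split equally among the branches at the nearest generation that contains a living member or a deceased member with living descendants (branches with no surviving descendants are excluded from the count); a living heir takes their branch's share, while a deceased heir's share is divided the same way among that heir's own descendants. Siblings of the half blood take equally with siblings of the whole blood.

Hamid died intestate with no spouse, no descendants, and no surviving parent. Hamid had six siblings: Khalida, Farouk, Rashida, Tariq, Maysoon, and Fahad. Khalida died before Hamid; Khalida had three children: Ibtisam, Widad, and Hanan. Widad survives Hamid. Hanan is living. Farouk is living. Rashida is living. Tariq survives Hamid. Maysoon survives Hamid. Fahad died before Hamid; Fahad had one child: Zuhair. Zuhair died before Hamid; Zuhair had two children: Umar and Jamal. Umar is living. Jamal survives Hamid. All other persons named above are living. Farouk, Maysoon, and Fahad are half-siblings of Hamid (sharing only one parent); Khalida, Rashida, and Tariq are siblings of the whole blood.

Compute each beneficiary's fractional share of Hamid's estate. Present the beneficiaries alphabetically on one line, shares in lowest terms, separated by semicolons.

Farouk 1/6; Hanan 1/18; Ibtisam 1/18; Jamal 1/12; Maysoon 1/6; Rashida 1/6; Tariq 1/6; Umar 1/12; Widad 1/18

No spouse, descendants, or parent survives, so the estate passes to Hamid's siblings per stirpes.
Half-blood and whole-blood siblings take equally under the stated rule.
The estate is divided into 6 equal shares of 1/6 among Khalida, Farouk, Rashida, Tariq, Maysoon, Fahad.
Khalida predeceased; the 1/6 allotted to Khalida's branch passes to Khalida's issue by representation.
The 1/6 is divided into 3 equal shares of 1/18 among Ibtisam, Widad, Hanan.
Ibtisam is living and takes 1/18.
Widad is living and takes 1/18.
Hanan is living and takes 1/18.
Farouk is living and takes 1/6.
Rashida is living and takes 1/6.
Tariq is living and takes 1/6.
Maysoon is living and takes 1/6.
Fahad predeceased; the 1/6 allotted to Fahad's branch passes to Fahad's issue by representation.
Zuhair's line is the sole branch at this level, so the full 1/6 passes to Zuhair's issue by representation.
The 1/6 is divided into 2 equal shares of 1/12 among Umar, Jamal.
Umar is living and takes 1/12.
Jamal is living and takes 1/12.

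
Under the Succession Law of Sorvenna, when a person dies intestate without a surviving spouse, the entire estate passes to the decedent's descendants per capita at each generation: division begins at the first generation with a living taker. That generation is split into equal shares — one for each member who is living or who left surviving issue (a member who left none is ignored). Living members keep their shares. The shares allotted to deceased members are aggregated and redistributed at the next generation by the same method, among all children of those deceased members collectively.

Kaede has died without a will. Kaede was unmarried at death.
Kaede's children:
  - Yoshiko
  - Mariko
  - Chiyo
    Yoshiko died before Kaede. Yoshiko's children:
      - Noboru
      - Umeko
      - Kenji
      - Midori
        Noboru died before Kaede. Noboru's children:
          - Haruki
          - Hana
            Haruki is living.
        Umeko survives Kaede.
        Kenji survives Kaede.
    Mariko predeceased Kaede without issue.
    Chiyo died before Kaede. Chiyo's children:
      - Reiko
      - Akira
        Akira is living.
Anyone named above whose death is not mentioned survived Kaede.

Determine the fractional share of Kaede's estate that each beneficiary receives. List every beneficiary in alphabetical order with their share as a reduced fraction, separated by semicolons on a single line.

There is no surviving spouse, so the entire estate passes to Kaede's descendants per capita at each generation.
No one at generation 1 (Yoshiko, Chiyo) is living; moving to the next generation.
At generation 2 (Noboru, Umeko, Kenji, Midori, Reiko, Akira) there are 6 shares of (1)/6 = 1/6 each.
Living: Umeko, Kenji, Midori, Reiko, and Akira — each takes 1/6.
Deceased: Noboru. That 1/6 share is carried to generation 3.
At generation 3 (Haruki, Hana) there are 2 shares of (1/6)/2 = 1/12 each.
Living: Haruki and Hana — each takes 1/12.

Akira 1/6; Hana 1/12; Haruki 1/12; Kenji 1/6; Midori 1/6; Reiko 1/6; Umeko 1/6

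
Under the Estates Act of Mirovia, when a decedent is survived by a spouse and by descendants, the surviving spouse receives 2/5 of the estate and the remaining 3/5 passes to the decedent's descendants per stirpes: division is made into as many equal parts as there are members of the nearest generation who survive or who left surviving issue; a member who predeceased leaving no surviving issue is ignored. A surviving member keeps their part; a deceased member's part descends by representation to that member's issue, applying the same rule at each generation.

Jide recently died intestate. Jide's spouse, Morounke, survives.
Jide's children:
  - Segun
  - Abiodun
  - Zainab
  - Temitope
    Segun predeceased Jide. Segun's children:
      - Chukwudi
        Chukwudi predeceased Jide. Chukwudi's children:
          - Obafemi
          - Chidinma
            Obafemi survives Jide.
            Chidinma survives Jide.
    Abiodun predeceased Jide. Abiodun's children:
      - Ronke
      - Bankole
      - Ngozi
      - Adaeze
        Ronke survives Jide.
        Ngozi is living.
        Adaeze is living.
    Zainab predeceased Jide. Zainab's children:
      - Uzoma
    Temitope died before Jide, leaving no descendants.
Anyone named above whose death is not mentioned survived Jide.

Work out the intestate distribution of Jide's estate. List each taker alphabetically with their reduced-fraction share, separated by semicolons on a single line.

Morounke, as surviving spouse, takes 2/5.
The remaining 3/5 passes to Jide's descendants per stirpes.
Temitope left no surviving issue, so that branch lapses and is disregarded.
The 3/5 is divided into 3 equal shares of 1/5 among Segun, Abiodun, Zainab.
Segun predeceased; the 1/5 allotted to Segun's branch passes to Segun's issue by representation.
Chukwudi's line is the sole branch at this level, so the full 1/5 passes to Chukwudi's issue by representation.
The 1/5 is divided into 2 equal shares of 1/10 among Obafemi, Chidinma.
Obafemi is living and takes 1/10.
Chidinma is living and takes 1/10.
Abiodun predeceased; the 1/5 allotted to Abiodun's branch passes to Abiodun's issue by representation.
The 1/5 is divided into 4 equal shares of 1/20 among Ronke, Bankole, Ngozi, Adaeze.
Ronke is living and takes 1/20.
Bankole is living and takes 1/20.
Ngozi is living and takes 1/20.
Adaeze is living and takes 1/20.
Zainab predeceased; the 1/5 allotted to Zainab's branch passes to Zainab's issue by representation.
Uzoma is the sole taker at this level and receives the full 1/5.

Adaeze 1/20; Bankole 1/20; Chidinma 1/10; Morounke 2/5; Ngozi 1/20; Obafemi 1/10; Ronke 1/20; Uzoma 1/5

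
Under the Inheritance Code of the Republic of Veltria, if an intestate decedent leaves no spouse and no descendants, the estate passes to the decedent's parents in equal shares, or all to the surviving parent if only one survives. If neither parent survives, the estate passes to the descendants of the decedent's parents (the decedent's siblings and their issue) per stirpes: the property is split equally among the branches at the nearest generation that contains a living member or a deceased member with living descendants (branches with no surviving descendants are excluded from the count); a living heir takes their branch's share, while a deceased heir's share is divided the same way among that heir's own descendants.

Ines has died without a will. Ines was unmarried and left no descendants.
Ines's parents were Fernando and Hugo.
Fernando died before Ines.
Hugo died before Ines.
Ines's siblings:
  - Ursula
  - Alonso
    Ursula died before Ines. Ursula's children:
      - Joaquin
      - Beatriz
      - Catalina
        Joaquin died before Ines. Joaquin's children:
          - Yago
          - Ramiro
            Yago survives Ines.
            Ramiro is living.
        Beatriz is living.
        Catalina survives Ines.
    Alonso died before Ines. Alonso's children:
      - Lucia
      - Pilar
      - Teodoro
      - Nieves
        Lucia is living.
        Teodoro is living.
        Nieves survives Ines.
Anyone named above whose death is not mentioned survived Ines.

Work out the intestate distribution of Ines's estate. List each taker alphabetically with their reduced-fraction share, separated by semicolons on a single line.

Beatriz 1/6; Catalina 1/6; Lucia 1/8; Nieves 1/8; Pilar 1/8; Ramiro 1/12; Teodoro 1/8; Yago 1/12

Neither parent survives and there are no descendants, so the estate passes to Ines's siblings and their issue per stirpes.
The estate is divided into 2 equal shares of 1/2 among Ursula, Alonso.
Ursula predeceased; the 1/2 allotted to Ursula's branch passes to Ursula's issue by representation.
The 1/2 is divided into 3 equal shares of 1/6 among Joaquin, Beatriz, Catalina.
Joaquin predeceased; the 1/6 allotted to Joaquin's branch passes to Joaquin's issue by representation.
The 1/6 is divided into 2 equal shares of 1/12 among Yago, Ramiro.
Yago is living and takes 1/12.
Ramiro is living and takes 1/12.
Beatriz is living and takes 1/6.
Catalina is living and takes 1/6.
Alonso predeceased; the 1/2 allotted to Alonso's branch passes to Alonso's issue by representation.
The 1/2 is divided into 4 equal shares of 1/8 among Lucia, Pilar, Teodoro, Nieves.
Lucia is living and takes 1/8.
Pilar is living and takes 1/8.
Teodoro is living and takes 1/8.
Nieves is living and takes 1/8.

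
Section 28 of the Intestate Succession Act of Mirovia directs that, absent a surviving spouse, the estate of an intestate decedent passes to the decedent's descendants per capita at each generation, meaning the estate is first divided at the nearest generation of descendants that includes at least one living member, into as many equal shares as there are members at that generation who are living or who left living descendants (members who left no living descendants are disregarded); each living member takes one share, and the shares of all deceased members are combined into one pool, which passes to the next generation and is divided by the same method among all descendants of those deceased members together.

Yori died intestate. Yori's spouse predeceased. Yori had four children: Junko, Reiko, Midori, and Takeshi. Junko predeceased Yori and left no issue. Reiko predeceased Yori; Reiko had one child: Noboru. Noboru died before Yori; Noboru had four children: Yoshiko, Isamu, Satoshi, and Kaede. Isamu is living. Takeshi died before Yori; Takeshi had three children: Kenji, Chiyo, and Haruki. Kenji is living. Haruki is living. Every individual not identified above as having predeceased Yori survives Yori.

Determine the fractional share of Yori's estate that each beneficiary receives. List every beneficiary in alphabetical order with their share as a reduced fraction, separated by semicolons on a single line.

There is no surviving spouse, so the entire estate passes to Yori's descendants per capita at each generation.
At generation 1 (Reiko, Midori, Takeshi) there are 3 shares of (1)/3 = 1/3 each.
Living: Midori — each takes 1/3.
Deceased: Reiko and Takeshi. Their combined 2/3 is pooled and carried to generation 2.
At generation 2 (Noboru, Kenji, Chiyo, Haruki) there are 4 shares of (2/3)/4 = 1/6 each.
Living: Kenji, Chiyo, and Haruki — each takes 1/6.
Deceased: Noboru. That 1/6 share is carried to generation 3.
At generation 3 (Yoshiko, Isamu, Satoshi, Kaede) there are 4 shares of (1/6)/4 = 1/24 each.
Living: Yoshiko, Isamu, Satoshi, and Kaede — each takes 1/24.

Chiyo 1/6; Haruki 1/6; Isamu 1/24; Kaede 1/24; Kenji 1/6; Midori 1/3; Satoshi 1/24; Yoshiko 1/24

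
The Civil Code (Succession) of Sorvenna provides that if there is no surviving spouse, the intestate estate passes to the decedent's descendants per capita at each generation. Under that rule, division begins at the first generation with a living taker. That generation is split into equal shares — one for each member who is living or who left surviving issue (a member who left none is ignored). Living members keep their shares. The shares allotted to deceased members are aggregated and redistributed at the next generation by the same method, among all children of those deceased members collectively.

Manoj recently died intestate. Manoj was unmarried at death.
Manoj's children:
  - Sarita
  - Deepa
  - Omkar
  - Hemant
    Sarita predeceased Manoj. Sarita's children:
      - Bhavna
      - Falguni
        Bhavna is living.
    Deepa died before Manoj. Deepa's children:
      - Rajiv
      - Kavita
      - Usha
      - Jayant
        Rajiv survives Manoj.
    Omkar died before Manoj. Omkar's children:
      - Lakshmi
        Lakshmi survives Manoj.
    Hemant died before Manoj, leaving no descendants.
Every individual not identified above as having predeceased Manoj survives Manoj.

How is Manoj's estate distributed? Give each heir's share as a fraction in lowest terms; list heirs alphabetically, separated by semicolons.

Bhavna 1/7; Falguni 1/7; Jayant 1/7; Kavita 1/7; Lakshmi 1/7; Rajiv 1/7; Usha 1/7

There is no surviving spouse, so the entire estate passes to Manoj's descendants per capita at each generation.
No one at generation 1 (Sarita, Deepa, Omkar) is living; moving to the next generation.
At generation 2 (Bhavna, Falguni, Rajiv, Kavita, Usha, Jayant, Lakshmi) there are 7 shares of (1)/7 = 1/7 each.
Living: Bhavna, Falguni, Rajiv, Kavita, Usha, Jayant, and Lakshmi — each takes 1/7.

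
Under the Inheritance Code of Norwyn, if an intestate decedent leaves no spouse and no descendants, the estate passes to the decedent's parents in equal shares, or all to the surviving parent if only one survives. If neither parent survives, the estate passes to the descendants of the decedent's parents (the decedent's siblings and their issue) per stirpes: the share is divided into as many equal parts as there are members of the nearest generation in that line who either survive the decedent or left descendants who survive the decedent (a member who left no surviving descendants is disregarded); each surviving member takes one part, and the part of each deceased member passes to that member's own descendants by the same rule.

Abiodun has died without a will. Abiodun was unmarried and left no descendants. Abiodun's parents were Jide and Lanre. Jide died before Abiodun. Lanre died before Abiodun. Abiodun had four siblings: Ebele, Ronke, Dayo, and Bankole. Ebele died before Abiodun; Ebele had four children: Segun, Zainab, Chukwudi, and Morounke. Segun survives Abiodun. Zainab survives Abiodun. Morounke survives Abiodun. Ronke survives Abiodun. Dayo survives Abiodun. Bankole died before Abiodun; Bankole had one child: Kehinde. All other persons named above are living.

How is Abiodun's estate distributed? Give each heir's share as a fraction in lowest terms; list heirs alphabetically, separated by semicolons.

Chukwudi 1/16; Dayo 1/4; Kehinde 1/4; Morounke 1/16; Ronke 1/4; Segun 1/16; Zainab 1/16

Neither parent survives and there are no descendants, so the estate passes to Abiodun's siblings and their issue per stirpes.
The estate is divided into 4 equal shares of 1/4 among Ebele, Ronke, Dayo, Bankole.
Ebele predeceased; the 1/4 allotted to Ebele's branch passes to Ebele's issue by representation.
The 1/4 is divided into 4 equal shares of 1/16 among Segun, Zainab, Chukwudi, Morounke.
Segun is living and takes 1/16.
Zainab is living and takes 1/16.
Chukwudi is living and takes 1/16.
Morounke is living and takes 1/16.
Ronke is living and takes 1/4.
Dayo is living and takes 1/4.
Bankole predeceased; the 1/4 allotted to Bankole's branch passes to Bankole's issue by representation.
Kehinde is the sole taker at this level and receives the full 1/4.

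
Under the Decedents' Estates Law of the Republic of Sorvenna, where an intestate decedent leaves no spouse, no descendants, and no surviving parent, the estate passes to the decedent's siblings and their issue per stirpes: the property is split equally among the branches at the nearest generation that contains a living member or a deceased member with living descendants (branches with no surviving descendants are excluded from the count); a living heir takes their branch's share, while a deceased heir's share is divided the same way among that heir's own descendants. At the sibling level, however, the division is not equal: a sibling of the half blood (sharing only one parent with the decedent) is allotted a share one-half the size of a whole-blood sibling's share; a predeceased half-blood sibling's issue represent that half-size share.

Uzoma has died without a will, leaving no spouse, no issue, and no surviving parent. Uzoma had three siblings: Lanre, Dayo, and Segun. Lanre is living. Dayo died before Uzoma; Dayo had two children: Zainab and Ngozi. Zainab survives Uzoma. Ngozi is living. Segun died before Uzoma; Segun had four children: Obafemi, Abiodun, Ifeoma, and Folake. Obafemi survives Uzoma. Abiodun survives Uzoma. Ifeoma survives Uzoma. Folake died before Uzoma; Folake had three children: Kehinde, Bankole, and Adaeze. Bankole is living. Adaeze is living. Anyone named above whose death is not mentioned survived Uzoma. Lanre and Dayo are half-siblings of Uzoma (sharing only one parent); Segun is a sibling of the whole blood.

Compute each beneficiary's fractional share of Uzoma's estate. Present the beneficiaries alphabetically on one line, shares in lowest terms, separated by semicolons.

No spouse, descendants, or parent survives, so the estate passes to Uzoma's siblings per stirpes.
Half-blood siblings count for one-half the weight of whole-blood siblings at the initial division.
Dividing 1 in proportion to weights (total weight 2): Lanre (weight 1/2) → 1/4; Dayo (weight 1/2) → 1/4; Segun (weight 1) → 1/2.
Lanre is living and takes 1/4.
Dayo predeceased; the 1/4 allotted to Dayo's branch passes to Dayo's issue by representation.
The 1/4 is divided into 2 equal shares of 1/8 among Zainab, Ngozi.
Zainab is living and takes 1/8.
Ngozi is living and takes 1/8.
Segun predeceased; the 1/2 allotted to Segun's branch passes to Segun's issue by representation.
The 1/2 is divided into 4 equal shares of 1/8 among Obafemi, Abiodun, Ifeoma, Folake.
Obafemi is living and takes 1/8.
Abiodun is living and takes 1/8.
Ifeoma is living and takes 1/8.
Folake predeceased; the 1/8 allotted to Folake's branch passes to Folake's issue by representation.
The 1/8 is divided into 3 equal shares of 1/24 among Kehinde, Bankole, Adaeze.
Kehinde is living and takes 1/24.
Bankole is living and takes 1/24.
Adaeze is living and takes 1/24.

Abiodun 1/8; Adaeze 1/24; Bankole 1/24; Ifeoma 1/8; Kehinde 1/24; Lanre 1/4; Ngozi 1/8; Obafemi 1/8; Zainab 1/8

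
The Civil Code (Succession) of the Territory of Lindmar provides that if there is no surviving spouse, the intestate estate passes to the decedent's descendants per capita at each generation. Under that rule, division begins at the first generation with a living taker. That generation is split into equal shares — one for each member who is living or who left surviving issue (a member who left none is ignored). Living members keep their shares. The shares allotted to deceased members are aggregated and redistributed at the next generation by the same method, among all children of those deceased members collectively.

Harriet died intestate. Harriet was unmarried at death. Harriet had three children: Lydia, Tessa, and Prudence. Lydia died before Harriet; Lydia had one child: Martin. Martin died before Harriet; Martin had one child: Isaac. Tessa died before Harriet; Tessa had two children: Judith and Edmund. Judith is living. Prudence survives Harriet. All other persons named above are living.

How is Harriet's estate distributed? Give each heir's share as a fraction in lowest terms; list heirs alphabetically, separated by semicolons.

Edmund 2/9; Isaac 2/9; Judith 2/9; Prudence 1/3

There is no surviving spouse, so the entire estate passes to Harriet's descendants per capita at each generation.
At generation 1 (Lydia, Tessa, Prudence) there are 3 shares of (1)/3 = 1/3 each.
Living: Prudence — each takes 1/3.
Deceased: Lydia and Tessa. Their combined 2/3 is pooled and carried to generation 2.
At generation 2 (Martin, Judith, Edmund) there are 3 shares of (2/3)/3 = 2/9 each.
Living: Judith and Edmund — each takes 2/9.
Deceased: Martin. That 2/9 share is carried to generation 3.
At generation 3 (Isaac) there are 1 shares of (2/9)/1 = 2/9 each.
Living: Isaac — each takes 2/9.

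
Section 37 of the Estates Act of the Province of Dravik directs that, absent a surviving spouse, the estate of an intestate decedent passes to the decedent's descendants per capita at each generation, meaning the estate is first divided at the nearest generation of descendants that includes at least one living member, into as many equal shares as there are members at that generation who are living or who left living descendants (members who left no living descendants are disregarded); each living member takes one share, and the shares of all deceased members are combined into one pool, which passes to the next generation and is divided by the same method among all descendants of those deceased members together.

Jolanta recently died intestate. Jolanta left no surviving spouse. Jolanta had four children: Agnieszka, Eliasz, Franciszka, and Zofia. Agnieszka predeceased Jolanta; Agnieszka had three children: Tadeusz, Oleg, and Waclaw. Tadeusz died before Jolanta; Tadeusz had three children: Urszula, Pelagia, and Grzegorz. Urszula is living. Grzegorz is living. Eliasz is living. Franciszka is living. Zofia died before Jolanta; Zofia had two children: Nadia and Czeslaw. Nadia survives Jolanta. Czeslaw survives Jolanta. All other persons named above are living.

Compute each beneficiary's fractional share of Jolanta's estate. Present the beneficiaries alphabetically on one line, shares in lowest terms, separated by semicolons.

There is no surviving spouse, so the entire estate passes to Jolanta's descendants per capita at each generation.
At generation 1 (Agnieszka, Eliasz, Franciszka, Zofia) there are 4 shares of (1)/4 = 1/4 each.
Living: Eliasz and Franciszka — each takes 1/4.
Deceased: Agnieszka and Zofia. Their combined 1/2 is pooled and carried to generation 2.
At generation 2 (Tadeusz, Oleg, Waclaw, Nadia, Czeslaw) there are 5 shares of (1/2)/5 = 1/10 each.
Living: Oleg, Waclaw, Nadia, and Czeslaw — each takes 1/10.
Deceased: Tadeusz. That 1/10 share is carried to generation 3.
At generation 3 (Urszula, Pelagia, Grzegorz) there are 3 shares of (1/10)/3 = 1/30 each.
Living: Urszula, Pelagia, and Grzegorz — each takes 1/30.

Czeslaw 1/10; Eliasz 1/4; Franciszka 1/4; Grzegorz 1/30; Nadia 1/10; Oleg 1/10; Pelagia 1/30; Urszula 1/30; Waclaw 1/10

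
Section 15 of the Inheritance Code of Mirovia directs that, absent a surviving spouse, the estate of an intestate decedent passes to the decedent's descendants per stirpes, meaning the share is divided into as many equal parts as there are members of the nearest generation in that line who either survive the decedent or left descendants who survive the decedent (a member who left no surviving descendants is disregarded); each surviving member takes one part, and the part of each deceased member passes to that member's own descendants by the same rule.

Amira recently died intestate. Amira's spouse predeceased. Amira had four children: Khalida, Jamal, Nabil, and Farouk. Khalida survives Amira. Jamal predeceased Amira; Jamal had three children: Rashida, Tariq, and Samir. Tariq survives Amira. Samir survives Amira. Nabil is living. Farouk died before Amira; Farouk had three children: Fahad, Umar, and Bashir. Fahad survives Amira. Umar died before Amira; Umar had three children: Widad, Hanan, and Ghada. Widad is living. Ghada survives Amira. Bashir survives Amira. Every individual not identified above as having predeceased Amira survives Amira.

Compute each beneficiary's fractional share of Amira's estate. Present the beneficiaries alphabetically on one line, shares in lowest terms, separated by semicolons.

There is no surviving spouse, so the entire estate passes to Amira's descendants per stirpes.
The estate is divided into 4 equal shares of 1/4 among Khalida, Jamal, Nabil, Farouk.
Khalida is living and takes 1/4.
Jamal predeceased; the 1/4 allotted to Jamal's branch passes to Jamal's issue by representation.
The 1/4 is divided into 3 equal shares of 1/12 among Rashida, Tariq, Samir.
Rashida is living and takes 1/12.
Tariq is living and takes 1/12.
Samir is living and takes 1/12.
Nabil is living and takes 1/4.
Farouk predeceased; the 1/4 allotted to Farouk's branch passes to Farouk's issue by representation.
The 1/4 is divided into 3 equal shares of 1/12 among Fahad, Umar, Bashir.
Fahad is living and takes 1/12.
Umar predeceased; the 1/12 allotted to Umar's branch passes to Umar's issue by representation.
The 1/12 is divided into 3 equal shares of 1/36 among Widad, Hanan, Ghada.
Widad is living and takes 1/36.
Hanan is living and takes 1/36.
Ghada is living and takes 1/36.
Bashir is living and takes 1/12.

Bashir 1/12; Fahad 1/12; Ghada 1/36; Hanan 1/36; Khalida 1/4; Nabil 1/4; Rashida 1/12; Samir 1/12; Tariq 1/12; Widad 1/36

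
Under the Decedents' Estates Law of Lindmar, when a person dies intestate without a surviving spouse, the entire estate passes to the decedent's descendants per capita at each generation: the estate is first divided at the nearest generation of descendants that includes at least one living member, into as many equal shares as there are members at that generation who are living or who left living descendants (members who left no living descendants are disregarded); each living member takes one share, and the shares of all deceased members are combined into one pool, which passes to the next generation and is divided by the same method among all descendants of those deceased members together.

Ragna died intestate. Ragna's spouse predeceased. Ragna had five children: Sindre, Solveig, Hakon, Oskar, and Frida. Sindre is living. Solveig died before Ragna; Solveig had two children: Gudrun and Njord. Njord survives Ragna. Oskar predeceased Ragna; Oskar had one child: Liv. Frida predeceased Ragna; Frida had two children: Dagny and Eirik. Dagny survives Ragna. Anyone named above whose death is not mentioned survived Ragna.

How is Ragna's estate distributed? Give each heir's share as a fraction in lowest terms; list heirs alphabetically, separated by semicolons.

Dagny 3/25; Eirik 3/25; Gudrun 3/25; Hakon 1/5; Liv 3/25; Njord 3/25; Sindre 1/5

There is no surviving spouse, so the entire estate passes to Ragna's descendants per capita at each generation.
At generation 1 (Sindre, Solveig, Hakon, Oskar, Frida) there are 5 shares of (1)/5 = 1/5 each.
Living: Sindre and Hakon — each takes 1/5.
Deceased: Solveig, Oskar, and Frida. Their combined 3/5 is pooled and carried to generation 2.
At generation 2 (Gudrun, Njord, Liv, Dagny, Eirik) there are 5 shares of (3/5)/5 = 3/25 each.
Living: Gudrun, Njord, Liv, Dagny, and Eirik — each takes 3/25.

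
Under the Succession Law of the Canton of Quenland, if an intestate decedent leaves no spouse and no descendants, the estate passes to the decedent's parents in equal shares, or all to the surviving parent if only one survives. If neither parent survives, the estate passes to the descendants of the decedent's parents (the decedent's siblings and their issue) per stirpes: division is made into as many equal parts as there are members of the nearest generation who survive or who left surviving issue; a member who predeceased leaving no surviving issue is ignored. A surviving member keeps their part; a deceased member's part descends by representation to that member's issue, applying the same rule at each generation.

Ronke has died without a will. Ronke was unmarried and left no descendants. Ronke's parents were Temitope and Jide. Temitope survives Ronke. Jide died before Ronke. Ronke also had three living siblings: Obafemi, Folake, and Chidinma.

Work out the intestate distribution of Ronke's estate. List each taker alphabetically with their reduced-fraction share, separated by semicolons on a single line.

Temitope 1

Only one parent, Temitope, survives, so Temitope takes the entire estate. The siblings take nothing because a surviving parent has priority.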